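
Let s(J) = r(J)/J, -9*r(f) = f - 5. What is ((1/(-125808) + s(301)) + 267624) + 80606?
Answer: 39560525801561/113604624 ≈ 3.4823e+5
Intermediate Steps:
r(f) = 5/9 - f/9 (r(f) = -(f - 5)/9 = -(-5 + f)/9 = 5/9 - f/9)
s(J) = (5/9 - J/9)/J
((1/(-125808) + s(301)) + 267624) + 80606 = ((1/(-125808) + (1/9)*(5 - 1*301)/301) + 267624) + 80606 = ((-1/125808 + (1/9)*(1/301)*(5 - 301)) + 267624) + 80606 = ((-1/125808 + (1/9)*(1/301)*(-296)) + 267624) + 80606 = ((-1/125808 - 296/2709) + 267624) + 80606 = (-12413959/113604624 + 267624) + 80606 = 30403311479417/113604624 + 80606 = 39560525801561/113604624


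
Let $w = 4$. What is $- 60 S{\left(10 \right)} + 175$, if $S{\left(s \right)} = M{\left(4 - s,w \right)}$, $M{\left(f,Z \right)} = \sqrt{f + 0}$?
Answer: $175 - 60 i \sqrt{6} \approx 175.0 - 146.97 i$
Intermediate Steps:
$M{\left(f,Z \right)} = \sqrt{f}$
$S{\left(s \right)} = \sqrt{4 - s}$
$- 60 S{\left(10 \right)} + 175 = - 60 \sqrt{4 - 10} + 175 = - 60 \sqrt{-6} + 175 = - 60 i \sqrt{6} + 175 = 175 - 60 i \sqrt{6}$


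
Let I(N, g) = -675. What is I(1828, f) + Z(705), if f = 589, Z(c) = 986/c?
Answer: -474889/705 ≈ -673.60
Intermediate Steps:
I(1828, f) + Z(705) = -675 + 986/705 = -474889/705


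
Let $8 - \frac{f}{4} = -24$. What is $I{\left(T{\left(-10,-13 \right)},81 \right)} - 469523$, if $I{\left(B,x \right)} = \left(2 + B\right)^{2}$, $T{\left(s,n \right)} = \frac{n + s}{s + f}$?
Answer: $- \frac{6537592883}{13924} \approx -4.6952 \cdot 10^{5}$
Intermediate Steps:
$f = 128$ ($f = 32 - -96 = 32 + 96 = 128$)
$T{\left(s,n \right)} = \frac{n + s}{128 + s}$ ($T{\left(s,n \right)} = \frac{n + s}{s + 128} = \frac{n + s}{128 + s}$)
$I{\left(T{\left(-10,-13 \right)},81 \right)} - 469523 = \left(2 + \frac{-13 - 10}{128 - 10}\right)^{2} - 469523 = \left(2 + \frac{1}{118} \left(-23\right)\right)^{2} - 469523 = \left(2 - \frac{23}{118}\right)^{2} - 469523 = \left(\frac{213}{118}\right)^{2} - 469523 = \frac{45369}{13924} - 469523 = - \frac{6537592883}{13924}$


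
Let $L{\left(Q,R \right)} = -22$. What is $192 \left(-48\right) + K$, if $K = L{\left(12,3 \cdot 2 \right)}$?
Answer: $-9238$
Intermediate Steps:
$K = -22$
$192 \left(-48\right) + K = 192 \left(-48\right) - 22 = -9216 - 22 = -9238$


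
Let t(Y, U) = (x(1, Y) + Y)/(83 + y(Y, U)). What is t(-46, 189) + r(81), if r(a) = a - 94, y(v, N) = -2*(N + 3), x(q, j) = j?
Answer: -3821/301 ≈ -12.694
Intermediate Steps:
y(v, N) = -6 - 2*N (y(v, N) = -2*(3 + N) = -6 - 2*N)
t(Y, U) = 2*Y/(77 - 2*U) (t(Y, U) = (Y + Y)/(83 + (-6 - 2*U)) = (2*Y)/(77 - 2*U) = 2*Y/(77 - 2*U))
r(a) = -94 + a
t(-46, 189) + r(81) = -2*(-46)/(-77 + 2*189) + (-94 + 81) = -2*(-46)/(-77 + 378) - 13 = -2*(-46)/301 - 13 = -2*(-46)*1/301 - 13 = 92/301 - 13 = -3821/301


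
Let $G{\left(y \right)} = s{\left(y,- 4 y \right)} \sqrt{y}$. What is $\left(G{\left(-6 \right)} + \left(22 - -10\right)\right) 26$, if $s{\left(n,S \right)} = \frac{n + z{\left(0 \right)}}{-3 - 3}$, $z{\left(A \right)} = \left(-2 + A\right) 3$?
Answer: $832 + 52 i \sqrt{6} \approx 832.0 + 127.37 i$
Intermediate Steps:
$z{\left(A \right)} = -6 + 3 A$
$s{\left(n,S \right)} = 1 - \frac{n}{6}$ ($s{\left(n,S \right)} = \frac{n + \left(-6 + 3 \cdot 0\right)}{-3 - 3} = \frac{n + \left(-6 + 0\right)}{-6} = \left(n - 6\right) \left(- \frac{1}{6}\right) = \left(-6 + n\right) \left(- \frac{1}{6}\right) = 1 - \frac{n}{6}$)
$G{\left(y \right)} = \sqrt{y} \left(1 - \frac{y}{6}\right)$ ($G{\left(y \right)} = \left(1 - \frac{y}{6}\right) \sqrt{y} = \sqrt{y} \left(1 - \frac{y}{6}\right)$)
$\left(G{\left(-6 \right)} + \left(22 - -10\right)\right) 26 = \left(\frac{\sqrt{-6} \left(6 - -6\right)}{6} + \left(22 - -10\right)\right) 26 = \left(\frac{i \sqrt{6} \left(6 + 6\right)}{6} + \left(22 + 10\right)\right) 26 = \left(\frac{1}{6} i \sqrt{6} \cdot 12 + 32\right) 26 = \left(2 i \sqrt{6} + 32\right) 26 = \left(32 + 2 i \sqrt{6}\right) 26 = 832 + 52 i \sqrt{6}$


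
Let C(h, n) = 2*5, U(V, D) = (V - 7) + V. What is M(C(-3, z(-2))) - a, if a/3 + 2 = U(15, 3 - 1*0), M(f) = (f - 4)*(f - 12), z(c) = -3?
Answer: -75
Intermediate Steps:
U(V, D) = -7 + 2*V (U(V, D) = (-7 + V) + V = -7 + 2*V)
C(h, n) = 10
M(f) = (-12 + f)*(-4 + f) (M(f) = (-4 + f)*(-12 + f) = (-12 + f)*(-4 + f))
a = 63 (a = -6 + 3*(-7 + 2*15) = -6 + 3*(-7 + 30) = -6 + 3*23 = -6 + 69 = 63)
M(C(-3, z(-2))) - a = (48 + 10² - 16*10) - 1*63 = (48 + 100 - 160) - 63 = -12 - 63 = -75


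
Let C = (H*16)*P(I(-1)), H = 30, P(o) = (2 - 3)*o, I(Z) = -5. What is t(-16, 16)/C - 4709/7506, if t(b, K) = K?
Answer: -58237/93825 ≈ -0.62070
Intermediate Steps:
P(o) = -o
C = 2400 (C = (30*16)*(-1*(-5)) = 480*5 = 2400)
t(-16, 16)/C - 4709/7506 = 16/2400 - 4709/7506 = 16*(1/2400) - 4709*1/7506 = 1/150 - 4709/7506 = -58237/93825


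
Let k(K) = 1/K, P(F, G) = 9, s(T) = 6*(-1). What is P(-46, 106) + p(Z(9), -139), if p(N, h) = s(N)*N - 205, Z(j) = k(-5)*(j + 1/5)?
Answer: -4624/25 ≈ -184.96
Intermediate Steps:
s(T) = -6
Z(j) = -1/25 - j/5 (Z(j) = (j + 1/5)/(-5) = -(j + ⅕)/5 = -(⅕ + j)/5 = -1/25 - j/5)
p(N, h) = -205 - 6*N (p(N, h) = -6*N - 205 = -205 - 6*N)
P(-46, 106) + p(Z(9), -139) = 9 + (-205 - 6*(-1/25 - ⅕*9)) = 9 + (-205 - 6*(-1/25 - 9/5)) = 9 + (-205 - 6*(-46/25)) = 9 + (-205 + 276/25) = 9 - 4849/25 = -4624/25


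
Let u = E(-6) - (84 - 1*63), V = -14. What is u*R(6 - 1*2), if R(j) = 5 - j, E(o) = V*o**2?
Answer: -525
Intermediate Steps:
E(o) = -14*o**2
u = -525 (u = -14*(-6)**2 - (84 - 1*63) = -14*36 - (84 - 63) = -504 - 1*21 = -504 - 21 = -525)
u*R(6 - 1*2) = -525*(5 - (6 - 1*2)) = -525*(5 - (6 - 2)) = -525*(5 - 1*4) = -525*(5 - 4) = -525*1 = -525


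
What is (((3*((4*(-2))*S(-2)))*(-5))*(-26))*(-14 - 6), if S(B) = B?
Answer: -124800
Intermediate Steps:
(((3*((4*(-2))*S(-2)))*(-5))*(-26))*(-14 - 6) = (((3*((4*(-2))*(-2)))*(-5))*(-26))*(-14 - 6) = (((3*(-8*(-2)))*(-5))*(-26))*(-20) = (((3*16)*(-5))*(-26))*(-20) = ((48*(-5))*(-26))*(-20) = -240*(-26)*(-20) = 6240*(-20) = -124800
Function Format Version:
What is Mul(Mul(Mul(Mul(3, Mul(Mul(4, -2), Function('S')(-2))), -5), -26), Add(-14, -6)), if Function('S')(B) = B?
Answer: -124800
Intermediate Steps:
Mul(Mul(Mul(Mul(3, Mul(Mul(4, -2), Function('S')(-2))), -5), -26), Add(-14, -6)) = Mul(Mul(Mul(Mul(3, Mul(Mul(4, -2), -2)), -5), -26), Add(-14, -6)) = Mul(Mul(Mul(Mul(3, Mul(-8, -2)), -5), -26), -20) = Mul(Mul(Mul(Mul(3, 16), -5), -26), -20) = Mul(Mul(Mul(48, -5), -26), -20) = Mul(Mul(-240, -26), -20) = Mul(6240, -20) = -124800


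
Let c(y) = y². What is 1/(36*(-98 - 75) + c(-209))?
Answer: 1/37453 ≈ 2.6700e-5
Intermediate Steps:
1/(36*(-98 - 75) + c(-209)) = 1/(36*(-98 - 75) + (-209)²) = 1/(36*(-173) + 43681) = 1/(-6228 + 43681) = 1/37453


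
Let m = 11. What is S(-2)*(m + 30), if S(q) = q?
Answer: -82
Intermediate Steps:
S(-2)*(m + 30) = -2*(11 + 30) = -2*41 = -82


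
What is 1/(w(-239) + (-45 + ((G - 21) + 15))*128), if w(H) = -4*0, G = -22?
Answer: -1/9344 ≈ -0.00010702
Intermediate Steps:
w(H) = 0
1/(w(-239) + (-45 + ((G - 21) + 15))*128) = 1/(0 + (-45 + ((-22 - 21) + 15))*128) = 1/(0 + (-45 + (-43 + 15))*128) = 1/(0 + (-45 - 28)*128) = 1/(0 - 73*128) = 1/(0 - 9344) = 1/(-9344) = -1/9344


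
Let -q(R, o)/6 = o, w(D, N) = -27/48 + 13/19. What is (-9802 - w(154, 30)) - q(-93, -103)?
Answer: -3167717/304 ≈ -10420.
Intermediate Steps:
w(D, N) = 37/304 (w(D, N) = -27*1/48 + 13*(1/19) = -9/16 + 13/19 = 37/304)
q(R, o) = -6*o
(-9802 - w(154, 30)) - q(-93, -103) = (-9802 - 1*37/304) - (-6)*(-103) = (-9802 - 37/304) - 1*618 = -2979845/304 - 618 = -3167717/304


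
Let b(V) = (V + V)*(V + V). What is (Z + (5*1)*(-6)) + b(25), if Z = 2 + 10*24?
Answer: 2712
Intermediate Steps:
Z = 242 (Z = 2 + 240 = 242)
b(V) = 4*V² (b(V) = (2*V)*(2*V) = 4*V²)
(Z + (5*1)*(-6)) + b(25) = (242 + (5*1)*(-6)) + 4*25² = (242 + 5*(-6)) + 4*625 = (242 - 30) + 2500 = 212 + 2500 = 2712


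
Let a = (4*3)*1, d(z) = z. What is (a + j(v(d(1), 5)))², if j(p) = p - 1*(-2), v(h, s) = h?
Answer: 225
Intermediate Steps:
j(p) = 2 + p (j(p) = p + 2 = 2 + p)
a = 12 (a = 12*1 = 12)
(a + j(v(d(1), 5)))² = (12 + (2 + 1))² = (12 + 3)² = 15² = 225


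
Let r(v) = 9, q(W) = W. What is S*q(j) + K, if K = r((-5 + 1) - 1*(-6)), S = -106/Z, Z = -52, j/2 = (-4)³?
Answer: -3275/13 ≈ -251.92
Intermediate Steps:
j = -128 (j = 2*(-4)³ = 2*(-64) = -128)
S = 53/26 (S = -106/(-52) = -106*(-1/52) = 53/26 ≈ 2.0385)
K = 9
S*q(j) + K = (53/26)*(-128) + 9 = -3392/13 + 9 = -3275/13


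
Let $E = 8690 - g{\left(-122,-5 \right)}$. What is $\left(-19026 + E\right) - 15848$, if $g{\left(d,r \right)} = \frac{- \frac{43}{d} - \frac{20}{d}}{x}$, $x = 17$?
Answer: $- \frac{54305679}{2074} \approx -26184.0$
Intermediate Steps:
$g{\left(d,r \right)} = - \frac{63}{17 d}$ ($g{\left(d,r \right)} = \frac{- \frac{43}{d} - \frac{20}{d}}{17} = - \frac{63}{d} \frac{1}{17} = - \frac{63}{17 d}$)
$E = \frac{18022997}{2074}$ ($E = 8690 - - \frac{63}{17 \left(-122\right)} = 8690 - \left(- \frac{63}{17}\right) \left(- \frac{1}{122}\right) = 8690 - \frac{63}{2074} = \frac{18022997}{2074} \approx 8690.0$)
$\left(-19026 + E\right) - 15848 = \left(-19026 + \frac{18022997}{2074}\right) - 15848 = - \frac{21436927}{2074} - 15848 = - \frac{54305679}{2074}$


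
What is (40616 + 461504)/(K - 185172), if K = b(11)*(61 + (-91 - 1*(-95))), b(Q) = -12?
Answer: -62765/23244 ≈ -2.7003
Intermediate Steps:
K = -780 (K = -12*(61 + (-91 - 1*(-95))) = -12*(61 + (-91 + 95)) = -12*(61 + 4) = -12*65 = -780)
(40616 + 461504)/(K - 185172) = (40616 + 461504)/(-780 - 185172) = 502120/(-185952) = 502120*(-1/185952) = -62765/23244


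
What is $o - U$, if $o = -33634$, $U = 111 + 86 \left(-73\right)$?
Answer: $-27467$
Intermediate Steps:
$U = -6167$ ($U = 111 - 6278 = -6167$)
$o - U = -33634 - -6167 = -33634 + 6167 = -27467$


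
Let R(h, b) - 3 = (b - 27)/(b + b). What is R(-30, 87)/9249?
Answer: 97/268221 ≈ 0.00036164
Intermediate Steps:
R(h, b) = 3 + (-27 + b)/(2*b) (R(h, b) = 3 + (b - 27)/(b + b) = 3 + (-27 + b)/((2*b)) = 3 + (-27 + b)*(1/(2*b)) = 3 + (-27 + b)/(2*b))
R(-30, 87)/9249 = ((½)*(-27 + 7*87)/87)/9249 = ((½)*(1/87)*(-27 + 609))*(1/9249) = ((½)*(1/87)*582)*(1/9249) = (97/29)*(1/9249) = 97/268221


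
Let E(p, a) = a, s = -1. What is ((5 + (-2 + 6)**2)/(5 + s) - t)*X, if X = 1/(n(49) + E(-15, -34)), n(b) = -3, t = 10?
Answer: 19/148 ≈ 0.12838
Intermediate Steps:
X = -1/37 (X = 1/(-3 - 34) = 1/(-37) = -1/37 ≈ -0.027027)
((5 + (-2 + 6)**2)/(5 + s) - t)*X = ((5 + (-2 + 6)**2)/(5 - 1) - 1*10)*(-1/37) = ((5 + 4**2)/4 - 10)*(-1/37) = ((5 + 16)*(1/4) - 10)*(-1/37) = (21*(1/4) - 10)*(-1/37) = (21/4 - 10)*(-1/37) = -19/4*(-1/37) = 19/148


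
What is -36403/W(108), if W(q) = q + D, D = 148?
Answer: -36403/256 ≈ -142.20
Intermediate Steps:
W(q) = 148 + q (W(q) = q + 148 = 148 + q)
-36403/W(108) = -36403/(148 + 108) = -36403/256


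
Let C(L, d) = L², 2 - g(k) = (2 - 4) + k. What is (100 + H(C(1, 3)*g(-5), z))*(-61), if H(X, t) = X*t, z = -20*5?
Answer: 48800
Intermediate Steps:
g(k) = 4 - k (g(k) = 2 - ((2 - 4) + k) = 2 - (-2 + k) = 2 + (2 - k) = 4 - k)
z = -100 (z = -4*25 = -100)
(100 + H(C(1, 3)*g(-5), z))*(-61) = (100 + (1²*(4 - 1*(-5)))*(-100))*(-61) = (100 + (1*(4 + 5))*(-100))*(-61) = (100 + (1*9)*(-100))*(-61) = (100 + 9*(-100))*(-61) = (100 - 900)*(-61) = -800*(-61) = 48800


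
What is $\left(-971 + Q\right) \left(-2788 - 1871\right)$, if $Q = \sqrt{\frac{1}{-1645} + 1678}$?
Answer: $4523889 - \frac{13977 \sqrt{504523145}}{1645} \approx 4.333 \cdot 10^{6}$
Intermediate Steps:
$Q = \frac{3 \sqrt{504523145}}{1645}$ ($Q = \sqrt{- \frac{1}{1645} + 1678} = \sqrt{\frac{2760309}{1645}} = \frac{3 \sqrt{504523145}}{1645} \approx 40.963$)
$\left(-971 + Q\right) \left(-2788 - 1871\right) = \left(-971 + \frac{3 \sqrt{504523145}}{1645}\right) \left(-2788 - 1871\right) = \left(-971 + \frac{3 \sqrt{504523145}}{1645}\right) \left(-4659\right) = 4523889 - \frac{13977 \sqrt{504523145}}{1645}$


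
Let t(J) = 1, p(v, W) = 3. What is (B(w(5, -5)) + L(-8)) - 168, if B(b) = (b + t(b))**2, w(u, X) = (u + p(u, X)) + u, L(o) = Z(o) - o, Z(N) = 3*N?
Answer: 12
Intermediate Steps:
L(o) = 2*o (L(o) = 3*o - o = 2*o)
w(u, X) = 3 + 2*u (w(u, X) = (u + 3) + u = (3 + u) + u = 3 + 2*u)
B(b) = (1 + b)**2 (B(b) = (b + 1)**2 = (1 + b)**2)
(B(w(5, -5)) + L(-8)) - 168 = ((1 + (3 + 2*5))**2 + 2*(-8)) - 168 = ((1 + (3 + 10))**2 - 16) - 168 = ((1 + 13)**2 - 16) - 168 = (14**2 - 16) - 168 = (196 - 16) - 168 = 180 - 168 = 12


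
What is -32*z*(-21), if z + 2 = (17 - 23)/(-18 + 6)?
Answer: -1008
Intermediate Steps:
z = -3/2 (z = -2 + (17 - 23)/(-18 + 6) = -2 - 6/(-12) = -2 - 6*(-1/12) = -2 + 1/2 = -3/2 ≈ -1.5000)
-32*z*(-21) = -32*(-3/2)*(-21) = 48*(-21) = -1008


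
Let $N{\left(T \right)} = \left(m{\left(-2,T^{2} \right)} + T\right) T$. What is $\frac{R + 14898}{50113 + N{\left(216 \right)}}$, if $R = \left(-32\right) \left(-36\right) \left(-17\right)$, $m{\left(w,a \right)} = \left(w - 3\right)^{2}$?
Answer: $- \frac{66}{1439} \approx -0.045865$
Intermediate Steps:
$m{\left(w,a \right)} = \left(-3 + w\right)^{2}$
$R = -19584$ ($R = 1152 \left(-17\right) = -19584$)
$N{\left(T \right)} = T \left(25 + T\right)$ ($N{\left(T \right)} = \left(\left(-3 - 2\right)^{2} + T\right) T = \left(\left(-5\right)^{2} + T\right) T = \left(25 + T\right) T = T \left(25 + T\right)$)
$\frac{R + 14898}{50113 + N{\left(216 \right)}} = \frac{-19584 + 14898}{50113 + 216 \left(25 + 216\right)} = - \frac{4686}{50113 + 216 \cdot 241} = - \frac{4686}{50113 + 52056} = - \frac{4686}{102169} = \left(-4686\right) \frac{1}{102169} = - \frac{66}{1439}$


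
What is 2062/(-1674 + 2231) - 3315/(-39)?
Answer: 49407/557 ≈ 88.702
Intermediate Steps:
2062/(-1674 + 2231) - 3315/(-39) = 2062/557 - 3315*(-1/39) = 2062*(1/557) + 85 = 2062/557 + 85 = 49407/557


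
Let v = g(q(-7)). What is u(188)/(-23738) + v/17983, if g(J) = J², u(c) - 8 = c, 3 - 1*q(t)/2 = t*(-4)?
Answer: 27910166/213440227 ≈ 0.13076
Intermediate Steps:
q(t) = 6 + 8*t (q(t) = 6 - 2*t*(-4) = 6 - (-8)*t = 6 + 8*t)
u(c) = 8 + c
v = 2500 (v = (6 + 8*(-7))² = (6 - 56)² = (-50)² = 2500)
u(188)/(-23738) + v/17983 = (8 + 188)/(-23738) + 2500/17983 = 196*(-1/23738) + 2500*(1/17983) = -98/11869 + 2500/17983 = 27910166/213440227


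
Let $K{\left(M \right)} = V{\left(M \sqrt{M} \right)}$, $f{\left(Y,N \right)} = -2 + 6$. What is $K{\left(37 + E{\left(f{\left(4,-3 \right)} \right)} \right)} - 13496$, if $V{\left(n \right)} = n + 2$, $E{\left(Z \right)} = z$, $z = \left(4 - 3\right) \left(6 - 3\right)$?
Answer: $-13494 + 80 \sqrt{10} \approx -13241.0$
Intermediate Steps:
$f{\left(Y,N \right)} = 4$
$z = 3$ ($z = 1 \cdot 3 = 3$)
$E{\left(Z \right)} = 3$
$V{\left(n \right)} = 2 + n$
$K{\left(M \right)} = 2 + M^{\frac{3}{2}}$ ($K{\left(M \right)} = 2 + M \sqrt{M} = 2 + M^{\frac{3}{2}}$)
$K{\left(37 + E{\left(f{\left(4,-3 \right)} \right)} \right)} - 13496 = \left(2 + \left(37 + 3\right)^{\frac{3}{2}}\right) - 13496 = \left(2 + 40^{\frac{3}{2}}\right) - 13496 = \left(2 + 80 \sqrt{10}\right) - 13496 = -13494 + 80 \sqrt{10}$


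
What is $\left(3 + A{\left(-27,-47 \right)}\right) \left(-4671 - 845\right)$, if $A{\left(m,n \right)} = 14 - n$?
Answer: $-353024$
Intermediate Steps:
$\left(3 + A{\left(-27,-47 \right)}\right) \left(-4671 - 845\right) = \left(3 + \left(14 - -47\right)\right) \left(-4671 - 845\right) = \left(3 + \left(14 + 47\right)\right) \left(-5516\right) = \left(3 + 61\right) \left(-5516\right) = 64 \left(-5516\right) = -353024$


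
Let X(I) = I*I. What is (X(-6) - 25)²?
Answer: 121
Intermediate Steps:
X(I) = I²
(X(-6) - 25)² = ((-6)² - 25)² = (36 - 25)² = 11² = 121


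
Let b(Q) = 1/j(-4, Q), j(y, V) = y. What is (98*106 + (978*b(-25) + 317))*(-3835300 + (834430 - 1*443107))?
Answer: -72051442817/2 ≈ -3.6026e+10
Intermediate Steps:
b(Q) = -¼ (b(Q) = 1/(-4) = -¼)
(98*106 + (978*b(-25) + 317))*(-3835300 + (834430 - 1*443107)) = (98*106 + (978*(-¼) + 317))*(-3835300 + (834430 - 1*443107)) = (10388 + (-489/2 + 317))*(-3835300 + (834430 - 443107)) = (10388 + 145/2)*(-3835300 + 391323) = (20921/2)*(-3443977) = -72051442817/2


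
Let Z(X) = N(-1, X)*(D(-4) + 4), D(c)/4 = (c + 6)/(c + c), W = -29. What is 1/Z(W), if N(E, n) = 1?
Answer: ⅓ ≈ 0.33333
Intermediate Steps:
D(c) = 2*(6 + c)/c (D(c) = 4*((c + 6)/(c + c)) = 4*((6 + c)/((2*c))) = 4*((6 + c)*(1/(2*c))) = 4*((6 + c)/(2*c)) = 2*(6 + c)/c)
Z(X) = 3 (Z(X) = 1*((2 + 12/(-4)) + 4) = 1*((2 + 12*(-¼)) + 4) = 1*((2 - 3) + 4) = 1*(-1 + 4) = 1*3 = 3)
1/Z(W) = 1/3 = ⅓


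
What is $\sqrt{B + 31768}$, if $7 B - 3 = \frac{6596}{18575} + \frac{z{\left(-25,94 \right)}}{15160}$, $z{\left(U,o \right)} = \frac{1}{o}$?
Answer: $\frac{\sqrt{109069735793252332679679}}{1852908260} \approx 178.24$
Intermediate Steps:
$B = \frac{17761987283}{37058165200}$ ($B = \frac{3}{7} + \frac{\frac{6596}{18575} + \frac{1}{94 \cdot 15160}}{7} = \frac{3}{7} + \frac{6596 \cdot \frac{1}{18575} + \frac{1}{94} \cdot \frac{1}{15160}}{7} = \frac{3}{7} + \frac{\frac{6596}{18575} + \frac{1}{1425040}}{7} = \frac{3}{7} + \frac{1}{7} \cdot \frac{1879916483}{5294023600} = \frac{3}{7} + \frac{1879916483}{37058165200} = \frac{17761987283}{37058165200} \approx 0.4793$)
$\sqrt{B + 31768} = \sqrt{\frac{17761987283}{37058165200} + 31768} = \sqrt{\frac{1177281554060883}{37058165200}} = \frac{\sqrt{109069735793252332679679}}{1852908260}$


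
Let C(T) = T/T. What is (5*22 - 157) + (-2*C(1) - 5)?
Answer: -54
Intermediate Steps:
C(T) = 1
(5*22 - 157) + (-2*C(1) - 5) = (5*22 - 157) + (-2*1 - 5) = (110 - 157) + (-2 - 5) = -47 - 7 = -54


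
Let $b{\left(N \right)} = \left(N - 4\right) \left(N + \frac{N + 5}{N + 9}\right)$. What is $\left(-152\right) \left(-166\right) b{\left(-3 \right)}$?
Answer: $\frac{1412992}{3} \approx 4.71 \cdot 10^{5}$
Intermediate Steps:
$b{\left(N \right)} = \left(-4 + N\right) \left(N + \frac{5 + N}{9 + N}\right)$
$\left(-152\right) \left(-166\right) b{\left(-3 \right)} = \left(-152\right) \left(-166\right) \frac{-20 + \left(-3\right)^{3} - -105 + 6 \left(-3\right)^{2}}{9 - 3} = 25232 \frac{-20 - 27 + 105 + 6 \cdot 9}{6} = 25232 \frac{-20 - 27 + 105 + 54}{6} = 25232 \cdot \frac{1}{6} \cdot 112 = 25232 \cdot \frac{56}{3} = \frac{1412992}{3}$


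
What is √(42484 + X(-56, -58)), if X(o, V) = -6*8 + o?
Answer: 2*√10595 ≈ 205.86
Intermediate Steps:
X(o, V) = -48 + o
√(42484 + X(-56, -58)) = √(42484 + (-48 - 56)) = √(42484 - 104) = √42380 = 2*√10595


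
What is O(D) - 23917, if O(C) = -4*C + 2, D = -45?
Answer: -23735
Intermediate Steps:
O(C) = 2 - 4*C
O(D) - 23917 = (2 - 4*(-45)) - 23917 = (2 + 180) - 23917 = 182 - 23917 = -23735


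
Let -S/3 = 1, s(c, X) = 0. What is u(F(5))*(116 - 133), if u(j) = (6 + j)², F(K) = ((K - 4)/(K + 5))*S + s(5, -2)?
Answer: -55233/100 ≈ -552.33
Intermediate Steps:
S = -3 (S = -3*1 = -3)
F(K) = -3*(-4 + K)/(5 + K) (F(K) = ((K - 4)/(K + 5))*(-3) + 0 = ((-4 + K)/(5 + K))*(-3) + 0 = -3*(-4 + K)/(5 + K) + 0 = -3*(-4 + K)/(5 + K))
u(F(5))*(116 - 133) = (6 + 3*(4 - 1*5)/(5 + 5))²*(116 - 133) = (6 + 3*(4 - 5)/10)²*(-17) = (6 + 3*(⅒)*(-1))²*(-17) = (6 - 3/10)²*(-17) = (57/10)²*(-17) = (3249/100)*(-17) = -55233/100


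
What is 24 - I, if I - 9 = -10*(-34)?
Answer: -325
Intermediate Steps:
I = 349 (I = 9 - 10*(-34) = 9 + 340 = 349)
24 - I = 24 - 1*349 = 24 - 349 = -325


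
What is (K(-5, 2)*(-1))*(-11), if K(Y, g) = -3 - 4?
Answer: -77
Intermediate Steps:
K(Y, g) = -7
(K(-5, 2)*(-1))*(-11) = -7*(-1)*(-11) = 7*(-11) = -77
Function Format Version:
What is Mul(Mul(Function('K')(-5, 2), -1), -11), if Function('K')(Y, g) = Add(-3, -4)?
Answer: -77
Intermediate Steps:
Function('K')(Y, g) = -7
Mul(Mul(Function('K')(-5, 2), -1), -11) = Mul(Mul(-7, -1), -11) = Mul(7, -11) = -77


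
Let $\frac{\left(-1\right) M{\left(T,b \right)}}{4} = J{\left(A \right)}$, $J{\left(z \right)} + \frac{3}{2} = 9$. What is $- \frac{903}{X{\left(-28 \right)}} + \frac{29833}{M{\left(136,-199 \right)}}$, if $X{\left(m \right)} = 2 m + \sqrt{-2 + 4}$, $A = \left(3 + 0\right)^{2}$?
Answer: $- \frac{45989791}{47010} + \frac{903 \sqrt{2}}{3134} \approx -977.89$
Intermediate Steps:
$A = 9$ ($A = 3^{2} = 9$)
$J{\left(z \right)} = \frac{15}{2}$ ($J{\left(z \right)} = - \frac{3}{2} + 9 = \frac{15}{2}$)
$M{\left(T,b \right)} = -30$ ($M{\left(T,b \right)} = \left(-4\right) \frac{15}{2} = -30$)
$X{\left(m \right)} = \sqrt{2} + 2 m$ ($X{\left(m \right)} = 2 m + \sqrt{2} = \sqrt{2} + 2 m$)
$- \frac{903}{X{\left(-28 \right)}} + \frac{29833}{M{\left(136,-199 \right)}} = - \frac{903}{\sqrt{2} + 2 \left(-28\right)} + \frac{29833}{-30} = - \frac{903}{\sqrt{2} - 56} + 29833 \left(- \frac{1}{30}\right) = - \frac{903}{-56 + \sqrt{2}} - \frac{29833}{30} = - \frac{29833}{30} - \frac{903}{-56 + \sqrt{2}}$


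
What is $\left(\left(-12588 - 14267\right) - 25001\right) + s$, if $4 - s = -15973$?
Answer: $-35879$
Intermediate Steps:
$s = 15977$ ($s = 4 - -15973 = 4 + 15973 = 15977$)
$\left(\left(-12588 - 14267\right) - 25001\right) + s = \left(\left(-12588 - 14267\right) - 25001\right) + 15977 = \left(-26855 - 25001\right) + 15977 = -51856 + 15977 = -35879$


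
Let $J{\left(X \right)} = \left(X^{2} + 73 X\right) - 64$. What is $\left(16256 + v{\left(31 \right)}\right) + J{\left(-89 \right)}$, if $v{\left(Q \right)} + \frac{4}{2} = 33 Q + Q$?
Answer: $18668$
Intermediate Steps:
$v{\left(Q \right)} = -2 + 34 Q$ ($v{\left(Q \right)} = -2 + \left(33 Q + Q\right) = -2 + 34 Q$)
$J{\left(X \right)} = -64 + X^{2} + 73 X$
$\left(16256 + v{\left(31 \right)}\right) + J{\left(-89 \right)} = \left(16256 + \left(-2 + 34 \cdot 31\right)\right) + \left(-64 + \left(-89\right)^{2} + 73 \left(-89\right)\right) = \left(16256 + \left(-2 + 1054\right)\right) - -1360 = \left(16256 + 1052\right) + 1360 = 17308 + 1360 = 18668$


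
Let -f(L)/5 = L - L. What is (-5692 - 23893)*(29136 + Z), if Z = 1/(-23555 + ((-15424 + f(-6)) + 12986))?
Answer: -22405668610495/25993 ≈ -8.6199e+8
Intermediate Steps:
f(L) = 0 (f(L) = -5*(L - L) = -5*0 = 0)
Z = -1/25993 (Z = 1/(-23555 + ((-15424 + 0) + 12986)) = 1/(-23555 + (-15424 + 12986)) = 1/(-23555 - 2438) = 1/(-25993) = -1/25993 ≈ -3.8472e-5)
(-5692 - 23893)*(29136 + Z) = (-5692 - 23893)*(29136 - 1/25993) = -29585*757332047/25993 = -22405668610495/25993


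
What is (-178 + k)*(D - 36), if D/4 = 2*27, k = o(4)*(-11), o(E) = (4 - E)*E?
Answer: -32040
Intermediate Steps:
o(E) = E*(4 - E)
k = 0 (k = (4*(4 - 1*4))*(-11) = (4*(4 - 4))*(-11) = (4*0)*(-11) = 0*(-11) = 0)
D = 216 (D = 4*(2*27) = 4*54 = 216)
(-178 + k)*(D - 36) = (-178 + 0)*(216 - 36) = -178*180 = -32040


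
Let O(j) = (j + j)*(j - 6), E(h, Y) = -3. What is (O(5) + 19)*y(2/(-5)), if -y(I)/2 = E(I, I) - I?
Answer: 234/5 ≈ 46.800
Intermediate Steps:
O(j) = 2*j*(-6 + j) (O(j) = (2*j)*(-6 + j) = 2*j*(-6 + j))
y(I) = 6 + 2*I (y(I) = -2*(-3 - I) = 6 + 2*I)
(O(5) + 19)*y(2/(-5)) = (2*5*(-6 + 5) + 19)*(6 + 2*(2/(-5))) = (2*5*(-1) + 19)*(6 + 2*(2*(-⅕))) = (-10 + 19)*(6 + 2*(-⅖)) = 9*(6 - ⅘) = 9*(26/5) = 234/5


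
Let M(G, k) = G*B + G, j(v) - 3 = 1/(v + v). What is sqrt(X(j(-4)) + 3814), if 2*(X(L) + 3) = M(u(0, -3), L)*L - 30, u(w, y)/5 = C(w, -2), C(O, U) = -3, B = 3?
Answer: sqrt(14839)/2 ≈ 60.908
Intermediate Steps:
j(v) = 3 + 1/(2*v) (j(v) = 3 + 1/(v + v) = 3 + 1/(2*v))
u(w, y) = -15 (u(w, y) = 5*(-3) = -15)
M(G, k) = 4*G (M(G, k) = G*3 + G = 3*G + G = 4*G)
X(L) = -18 - 30*L (X(L) = -3 + ((4*(-15))*L - 30)/2 = -3 + (-60*L - 30)/2 = -3 + (-30 - 60*L)/2 = -3 + (-15 - 30*L) = -18 - 30*L)
sqrt(X(j(-4)) + 3814) = sqrt((-18 - 30*(3 + (1/2)/(-4))) + 3814) = sqrt((-18 - 30*(3 + (1/2)*(-1/4))) + 3814) = sqrt((-18 - 30*(3 - 1/8)) + 3814) = sqrt((-18 - 30*23/8) + 3814) = sqrt((-18 - 345/4) + 3814) = sqrt(-417/4 + 3814) = sqrt(14839/4) = sqrt(14839)/2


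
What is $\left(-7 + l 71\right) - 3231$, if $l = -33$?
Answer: $-5581$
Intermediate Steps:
$\left(-7 + l 71\right) - 3231 = \left(-7 - 2343\right) - 3231 = -2350 - 3231 = -5581$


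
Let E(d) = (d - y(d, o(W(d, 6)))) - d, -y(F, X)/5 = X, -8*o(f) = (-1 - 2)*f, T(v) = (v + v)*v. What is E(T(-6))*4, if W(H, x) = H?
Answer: 540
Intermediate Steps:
T(v) = 2*v² (T(v) = (2*v)*v = 2*v²)
o(f) = 3*f/8 (o(f) = -(-1 - 2)*f/8 = -(-3)*f/8 = 3*f/8)
y(F, X) = -5*X
E(d) = 15*d/8 (E(d) = (d - (-5)*3*d/8) - d = (d - (-15)*d/8) - d = (d + 15*d/8) - d = 23*d/8 - d = 15*d/8)
E(T(-6))*4 = (15*(2*(-6)²)/8)*4 = (15*(2*36)/8)*4 = ((15/8)*72)*4 = 135*4 = 540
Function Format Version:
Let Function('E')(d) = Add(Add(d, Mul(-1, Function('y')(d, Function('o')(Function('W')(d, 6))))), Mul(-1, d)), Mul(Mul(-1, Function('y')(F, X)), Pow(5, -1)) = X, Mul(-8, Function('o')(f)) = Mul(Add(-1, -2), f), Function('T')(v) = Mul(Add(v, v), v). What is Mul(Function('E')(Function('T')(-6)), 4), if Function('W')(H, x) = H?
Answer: 540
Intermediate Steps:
Function('T')(v) = Mul(2, Pow(v, 2)) (Function('T')(v) = Mul(Mul(2, v), v) = Mul(2, Pow(v, 2)))
Function('o')(f) = Mul(Rational(3, 8), f) (Function('o')(f) = Mul(Rational(-1, 8), Mul(Add(-1, -2), f)) = Mul(Rational(-1, 8), Mul(-3, f)) = Mul(Rational(3, 8), f))
Function('y')(F, X) = Mul(-5, X)
Function('E')(d) = Mul(Rational(15, 8), d) (Function('E')(d) = Add(Add(d, Mul(-1, Mul(-5, Mul(Rational(3, 8), d)))), Mul(-1, d)) = Add(Add(d, Mul(-1, Mul(Rational(-15, 8), d))), Mul(-1, d)) = Add(Add(d, Mul(Rational(15, 8), d)), Mul(-1, d)) = Add(Mul(Rational(23, 8), d), Mul(-1, d)) = Mul(Rational(15, 8), d))
Mul(Function('E')(Function('T')(-6)), 4) = Mul(Mul(Rational(15, 8), Mul(2, Pow(-6, 2))), 4) = Mul(Mul(Rational(15, 8), Mul(2, 36)), 4) = Mul(Mul(Rational(15, 8), 72), 4) = Mul(135, 4) = 540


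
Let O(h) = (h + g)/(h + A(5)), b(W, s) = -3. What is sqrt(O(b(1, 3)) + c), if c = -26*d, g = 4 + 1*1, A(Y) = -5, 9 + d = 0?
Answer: sqrt(935)/2 ≈ 15.289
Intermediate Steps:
d = -9 (d = -9 + 0 = -9)
g = 5 (g = 4 + 1 = 5)
O(h) = (5 + h)/(-5 + h) (O(h) = (h + 5)/(h - 5) = (5 + h)/(-5 + h))
c = 234 (c = -26*(-9) = 234)
sqrt(O(b(1, 3)) + c) = sqrt((5 - 3)/(-5 - 3) + 234) = sqrt(2/(-8) + 234) = sqrt(-1/8*2 + 234) = sqrt(-1/4 + 234) = sqrt(935/4) = sqrt(935)/2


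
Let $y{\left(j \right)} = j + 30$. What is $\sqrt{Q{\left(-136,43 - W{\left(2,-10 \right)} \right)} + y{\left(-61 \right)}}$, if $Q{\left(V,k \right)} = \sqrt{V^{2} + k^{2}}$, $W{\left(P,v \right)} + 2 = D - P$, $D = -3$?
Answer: $\sqrt{-31 + 2 \sqrt{5249}} \approx 10.672$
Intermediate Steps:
$W{\left(P,v \right)} = -5 - P$ ($W{\left(P,v \right)} = -2 - \left(3 + P\right) = -5 - P$)
$y{\left(j \right)} = 30 + j$
$\sqrt{Q{\left(-136,43 - W{\left(2,-10 \right)} \right)} + y{\left(-61 \right)}} = \sqrt{\sqrt{\left(-136\right)^{2} + \left(43 - \left(-5 - 2\right)\right)^{2}} + \left(30 - 61\right)} = \sqrt{\sqrt{18496 + \left(43 - \left(-5 - 2\right)\right)^{2}} - 31} = \sqrt{\sqrt{18496 + \left(43 - -7\right)^{2}} - 31} = \sqrt{\sqrt{18496 + \left(43 + 7\right)^{2}} - 31} = \sqrt{\sqrt{18496 + 50^{2}} - 31} = \sqrt{\sqrt{18496 + 2500} - 31} = \sqrt{\sqrt{20996} - 31} = \sqrt{2 \sqrt{5249} - 31} = \sqrt{-31 + 2 \sqrt{5249}}$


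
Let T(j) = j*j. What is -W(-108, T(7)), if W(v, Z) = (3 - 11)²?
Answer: -64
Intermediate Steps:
T(j) = j²
W(v, Z) = 64 (W(v, Z) = (-8)² = 64)
-W(-108, T(7)) = -1*64 = -64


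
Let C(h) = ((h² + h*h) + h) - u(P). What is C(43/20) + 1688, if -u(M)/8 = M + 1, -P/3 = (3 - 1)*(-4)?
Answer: 379879/200 ≈ 1899.4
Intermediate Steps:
P = 24 (P = -3*(3 - 1)*(-4) = -6*(-4) = -3*(-8) = 24)
u(M) = -8 - 8*M (u(M) = -8*(M + 1) = -8*(1 + M) = -8 - 8*M)
C(h) = 200 + h + 2*h² (C(h) = ((h² + h*h) + h) - (-8 - 8*24) = ((h² + h²) + h) - (-8 - 192) = (2*h² + h) - 1*(-200) = (h + 2*h²) + 200 = 200 + h + 2*h²)
C(43/20) + 1688 = (200 + 43/20 + 2*(43/20)²) + 1688 = (200 + 43/20 + 2*(1849/400)) + 1688 = (200 + 43/20 + 1849/200) + 1688 = 42279/200 + 1688 = 379879/200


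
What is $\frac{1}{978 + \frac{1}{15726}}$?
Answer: $\frac{15726}{15380029} \approx 0.0010225$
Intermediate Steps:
$\frac{1}{978 + \frac{1}{15726}} = \frac{1}{\frac{15380029}{15726}} = \frac{15726}{15380029}$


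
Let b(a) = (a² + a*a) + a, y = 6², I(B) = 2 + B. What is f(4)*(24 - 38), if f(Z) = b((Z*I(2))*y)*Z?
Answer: -37191168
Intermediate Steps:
y = 36
b(a) = a + 2*a² (b(a) = (a² + a²) + a = 2*a² + a = a + 2*a²)
f(Z) = 144*Z²*(1 + 288*Z) (f(Z) = (((Z*(2 + 2))*36)*(1 + 2*((Z*(2 + 2))*36)))*Z = (((Z*4)*36)*(1 + 2*((Z*4)*36)))*Z = (((4*Z)*36)*(1 + 2*((4*Z)*36)))*Z = ((144*Z)*(1 + 2*(144*Z)))*Z = ((144*Z)*(1 + 288*Z))*Z = (144*Z*(1 + 288*Z))*Z = 144*Z²*(1 + 288*Z))
f(4)*(24 - 38) = (4²*(144 + 41472*4))*(24 - 38) = (16*(144 + 165888))*(-14) = (16*166032)*(-14) = 2656512*(-14) = -37191168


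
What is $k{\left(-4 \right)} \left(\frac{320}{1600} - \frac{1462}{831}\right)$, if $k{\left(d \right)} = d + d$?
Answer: $\frac{51832}{4155} \approx 12.475$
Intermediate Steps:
$k{\left(d \right)} = 2 d$
$k{\left(-4 \right)} \left(\frac{320}{1600} - \frac{1462}{831}\right) = 2 \left(-4\right) \left(\frac{320}{1600} - \frac{1462}{831}\right) = - 8 \left(320 \cdot \frac{1}{1600} - \frac{1462}{831}\right) = - 8 \left(\frac{1}{5} - \frac{1462}{831}\right) = \left(-8\right) \left(- \frac{6479}{4155}\right) = \frac{51832}{4155}$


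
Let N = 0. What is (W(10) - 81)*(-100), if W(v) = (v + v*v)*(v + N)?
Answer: -101900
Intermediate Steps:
W(v) = v*(v + v**2) (W(v) = (v + v*v)*(v + 0) = (v + v**2)*v = v*(v + v**2))
(W(10) - 81)*(-100) = (10**2*(1 + 10) - 81)*(-100) = (100*11 - 81)*(-100) = (1100 - 81)*(-100) = 1019*(-100) = -101900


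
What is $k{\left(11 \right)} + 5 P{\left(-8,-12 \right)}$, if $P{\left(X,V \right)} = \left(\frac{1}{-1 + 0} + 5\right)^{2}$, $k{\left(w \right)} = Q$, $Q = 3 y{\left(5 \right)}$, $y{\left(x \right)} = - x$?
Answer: $65$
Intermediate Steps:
$Q = -15$ ($Q = 3 \left(\left(-1\right) 5\right) = 3 \left(-5\right) = -15$)
$k{\left(w \right)} = -15$
$P{\left(X,V \right)} = 16$ ($P{\left(X,V \right)} = \left(\frac{1}{-1} + 5\right)^{2} = \left(-1 + 5\right)^{2} = 4^{2} = 16$)
$k{\left(11 \right)} + 5 P{\left(-8,-12 \right)} = -15 + 5 \cdot 16 = -15 + 80 = 65$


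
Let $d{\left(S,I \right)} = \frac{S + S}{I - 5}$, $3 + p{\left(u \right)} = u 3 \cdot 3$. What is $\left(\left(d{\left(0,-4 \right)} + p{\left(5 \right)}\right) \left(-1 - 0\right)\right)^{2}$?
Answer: $1764$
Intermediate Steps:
$p{\left(u \right)} = -3 + 9 u$ ($p{\left(u \right)} = -3 + u 3 \cdot 3 = -3 + 3 u 3 = -3 + 9 u$)
$d{\left(S,I \right)} = \frac{2 S}{-5 + I}$
$\left(\left(d{\left(0,-4 \right)} + p{\left(5 \right)}\right) \left(-1 - 0\right)\right)^{2} = \left(\left(2 \cdot 0 \frac{1}{-5 - 4} + \left(-3 + 9 \cdot 5\right)\right) \left(-1 - 0\right)\right)^{2} = \left(\left(2 \cdot 0 \frac{1}{-9} + \left(-3 + 45\right)\right) \left(-1 + 0\right)\right)^{2} = \left(\left(2 \cdot 0 \left(- \frac{1}{9}\right) + 42\right) \left(-1\right)\right)^{2} = \left(\left(0 + 42\right) \left(-1\right)\right)^{2} = \left(42 \left(-1\right)\right)^{2} = \left(-42\right)^{2} = 1764$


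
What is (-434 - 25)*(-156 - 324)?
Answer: 220320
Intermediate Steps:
(-434 - 25)*(-156 - 324) = -459*(-480) = 220320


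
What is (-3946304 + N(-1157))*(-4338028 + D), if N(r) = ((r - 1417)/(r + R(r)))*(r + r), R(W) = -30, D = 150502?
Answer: 19640414359946184/1187 ≈ 1.6546e+13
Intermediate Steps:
N(r) = 2*r*(-1417 + r)/(-30 + r) (N(r) = ((r - 1417)/(r - 30))*(r + r) = ((-1417 + r)/(-30 + r))*(2*r) = 2*r*(-1417 + r)/(-30 + r))
(-3946304 + N(-1157))*(-4338028 + D) = (-3946304 + 2*(-1157)*(-1417 - 1157)/(-30 - 1157))*(-4338028 + 150502) = (-3946304 + 2*(-1157)*(-2574)/(-1187))*(-4187526) = (-3946304 + 2*(-1157)*(-1/1187)*(-2574))*(-4187526) = (-3946304 - 5956236/1187)*(-4187526) = -4690219084/1187*(-4187526) = 19640414359946184/1187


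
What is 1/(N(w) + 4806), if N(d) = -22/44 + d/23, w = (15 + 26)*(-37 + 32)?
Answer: 46/220643 ≈ 0.00020848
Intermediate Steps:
w = -205 (w = 41*(-5) = -205)
N(d) = -1/2 + d/23 (N(d) = -22*1/44 + d*(1/23) = -1/2 + d/23)
1/(N(w) + 4806) = 1/((-1/2 + (1/23)*(-205)) + 4806) = 1/((-1/2 - 205/23) + 4806) = 1/(-433/46 + 4806) = 1/(220643/46) = 46/220643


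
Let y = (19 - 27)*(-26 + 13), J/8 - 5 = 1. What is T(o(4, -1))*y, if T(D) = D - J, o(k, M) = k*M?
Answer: -5408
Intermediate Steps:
J = 48 (J = 40 + 8*1 = 40 + 8 = 48)
o(k, M) = M*k
T(D) = -48 + D (T(D) = D - 1*48 = D - 48 = -48 + D)
y = 104 (y = -8*(-13) = 104)
T(o(4, -1))*y = (-48 - 1*4)*104 = (-48 - 4)*104 = -52*104 = -5408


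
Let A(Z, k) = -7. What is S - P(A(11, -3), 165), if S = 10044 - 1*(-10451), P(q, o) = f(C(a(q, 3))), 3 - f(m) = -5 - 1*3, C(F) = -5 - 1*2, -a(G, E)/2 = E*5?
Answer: 20484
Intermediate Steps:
a(G, E) = -10*E (a(G, E) = -2*E*5 = -10*E)
C(F) = -7 (C(F) = -5 - 2 = -7)
f(m) = 11 (f(m) = 3 - (-5 - 1*3) = 3 - (-5 - 3) = 3 - 1*(-8) = 3 + 8 = 11)
P(q, o) = 11
S = 20495 (S = 10044 + 10451 = 20495)
S - P(A(11, -3), 165) = 20495 - 1*11 = 20495 - 11 = 20484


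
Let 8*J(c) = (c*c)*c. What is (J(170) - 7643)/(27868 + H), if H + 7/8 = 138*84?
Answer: 4851856/315673 ≈ 15.370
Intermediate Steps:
J(c) = c**3/8 (J(c) = ((c*c)*c)/8 = (c**2*c)/8 = c**3/8)
H = 92729/8 (H = -7/8 + 138*84 = -7/8 + 11592 = 92729/8 ≈ 11591.)
(J(170) - 7643)/(27868 + H) = ((1/8)*170**3 - 7643)/(27868 + 92729/8) = ((1/8)*4913000 - 7643)/(315673/8) = (614125 - 7643)*(8/315673) = 606482*(8/315673) = 4851856/315673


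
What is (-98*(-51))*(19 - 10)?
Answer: 44982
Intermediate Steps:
(-98*(-51))*(19 - 10) = 4998*9 = 44982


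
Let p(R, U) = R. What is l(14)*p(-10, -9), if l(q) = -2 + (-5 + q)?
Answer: -70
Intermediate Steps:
l(q) = -7 + q
l(14)*p(-10, -9) = (-7 + 14)*(-10) = 7*(-10) = -70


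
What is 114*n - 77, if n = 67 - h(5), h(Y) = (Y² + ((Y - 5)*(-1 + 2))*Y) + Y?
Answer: 4141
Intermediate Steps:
h(Y) = Y + Y² + Y*(-5 + Y) (h(Y) = (Y² + ((-5 + Y)*1)*Y) + Y = (Y² + (-5 + Y)*Y) + Y = (Y² + Y*(-5 + Y)) + Y = Y + Y² + Y*(-5 + Y))
n = 37 (n = 67 - 2*5*(-2 + 5) = 67 - 2*5*3 = 67 - 1*30 = 67 - 30 = 37)
114*n - 77 = 114*37 - 77 = 4218 - 77 = 4141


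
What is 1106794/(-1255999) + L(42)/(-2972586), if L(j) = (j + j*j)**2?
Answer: -1231108650608/622260840569 ≈ -1.9784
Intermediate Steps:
L(j) = (j + j**2)**2
1106794/(-1255999) + L(42)/(-2972586) = 1106794/(-1255999) + (42**2*(1 + 42)**2)/(-2972586) = 1106794*(-1/1255999) + (1764*43**2)*(-1/2972586) = -1106794/1255999 + (1764*1849)*(-1/2972586) = -1106794/1255999 + 3261636*(-1/2972586) = -1106794/1255999 - 543606/495431 = -1231108650608/622260840569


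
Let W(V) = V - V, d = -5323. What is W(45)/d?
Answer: 0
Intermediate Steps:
W(V) = 0
W(45)/d = 0/(-5323) = 0*(-1/5323) = 0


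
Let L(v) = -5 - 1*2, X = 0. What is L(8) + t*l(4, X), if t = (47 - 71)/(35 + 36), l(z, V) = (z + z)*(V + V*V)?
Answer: -7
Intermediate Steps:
L(v) = -7 (L(v) = -5 - 2 = -7)
l(z, V) = 2*z*(V + V²) (l(z, V) = (2*z)*(V + V²) = 2*z*(V + V²))
t = -24/71 ≈ -0.33803
L(8) + t*l(4, X) = -7 - 48*0*4*(1 + 0)/71 = -7 - 48*0*4/71 = -7 - 24/71*0 = -7 + 0 = -7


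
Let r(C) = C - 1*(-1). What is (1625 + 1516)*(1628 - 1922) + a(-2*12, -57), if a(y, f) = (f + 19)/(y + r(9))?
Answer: -6464159/7 ≈ -9.2345e+5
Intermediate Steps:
r(C) = 1 + C (r(C) = C + 1 = 1 + C)
a(y, f) = (19 + f)/(10 + y) (a(y, f) = (f + 19)/(y + (1 + 9)) = (19 + f)/(y + 10) = (19 + f)/(10 + y))
(1625 + 1516)*(1628 - 1922) + a(-2*12, -57) = (1625 + 1516)*(1628 - 1922) + (19 - 57)/(10 - 2*12) = 3141*(-294) - 38/(10 - 24) = -923454 - 38/(-14) = -923454 - 1/14*(-38) = -923454 + 19/7 = -6464159/7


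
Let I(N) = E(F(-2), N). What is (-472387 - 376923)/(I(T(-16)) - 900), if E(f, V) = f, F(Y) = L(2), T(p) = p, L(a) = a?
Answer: 424655/449 ≈ 945.78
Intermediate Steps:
F(Y) = 2
I(N) = 2
(-472387 - 376923)/(I(T(-16)) - 900) = (-472387 - 376923)/(2 - 900) = -849310/(-898) = -849310*(-1/898) = 424655/449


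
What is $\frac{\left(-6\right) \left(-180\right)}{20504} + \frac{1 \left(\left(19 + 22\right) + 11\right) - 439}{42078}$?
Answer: $\frac{1562883}{35948638} \approx 0.043475$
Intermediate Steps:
$\frac{\left(-6\right) \left(-180\right)}{20504} + \frac{1 \left(\left(19 + 22\right) + 11\right) - 439}{42078} = 1080 \cdot \frac{1}{20504} + \left(1 \left(41 + 11\right) - 439\right) \frac{1}{42078} = \frac{135}{2563} + \left(1 \cdot 52 - 439\right) \frac{1}{42078} = \frac{135}{2563} + \left(52 - 439\right) \frac{1}{42078} = \frac{135}{2563} - \frac{129}{14026} = \frac{1562883}{35948638}$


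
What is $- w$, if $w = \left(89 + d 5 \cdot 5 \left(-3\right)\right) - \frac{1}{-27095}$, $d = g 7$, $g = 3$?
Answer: $\frac{40263169}{27095} \approx 1486.0$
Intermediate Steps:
$d = 21$ ($d = 3 \cdot 7 = 21$)
$w = - \frac{40263169}{27095}$ ($w = \left(89 + 21 \cdot 5 \cdot 5 \left(-3\right)\right) - \frac{1}{-27095} = \left(89 + 21 \cdot 25 \left(-3\right)\right) - - \frac{1}{27095} = \left(89 + 21 \left(-75\right)\right) + \frac{1}{27095} = \left(89 - 1575\right) + \frac{1}{27095} = -1486 + \frac{1}{27095} = - \frac{40263169}{27095} \approx -1486.0$)
$- w = \left(-1\right) \left(- \frac{40263169}{27095}\right) = \frac{40263169}{27095}$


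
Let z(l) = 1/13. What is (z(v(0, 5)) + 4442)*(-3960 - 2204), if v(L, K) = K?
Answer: -355952508/13 ≈ -2.7381e+7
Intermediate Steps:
z(l) = 1/13
(z(v(0, 5)) + 4442)*(-3960 - 2204) = (1/13 + 4442)*(-3960 - 2204) = (57747/13)*(-6164) = -355952508/13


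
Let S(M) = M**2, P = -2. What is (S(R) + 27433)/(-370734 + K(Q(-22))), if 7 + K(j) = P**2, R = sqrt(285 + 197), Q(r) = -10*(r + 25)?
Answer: -9305/123579 ≈ -0.075296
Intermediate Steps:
Q(r) = -250 - 10*r (Q(r) = -10*(25 + r) = -250 - 10*r)
R = sqrt(482) ≈ 21.954
K(j) = -3 (K(j) = -7 + (-2)**2 = -7 + 4 = -3)
(S(R) + 27433)/(-370734 + K(Q(-22))) = ((sqrt(482))**2 + 27433)/(-370734 - 3) = (482 + 27433)/(-370737) = 27915*(-1/370737) = -9305/123579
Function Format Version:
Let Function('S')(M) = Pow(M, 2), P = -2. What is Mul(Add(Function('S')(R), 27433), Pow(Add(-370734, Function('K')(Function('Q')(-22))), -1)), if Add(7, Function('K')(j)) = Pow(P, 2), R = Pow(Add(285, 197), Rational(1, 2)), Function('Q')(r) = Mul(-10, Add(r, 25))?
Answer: Rational(-9305, 123579) ≈ -0.075296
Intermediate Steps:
Function('Q')(r) = Add(-250, Mul(-10, r)) (Function('Q')(r) = Mul(-10, Add(25, r)) = Add(-250, Mul(-10, r)))
R = Pow(482, Rational(1, 2)) ≈ 21.954
Function('K')(j) = -3 (Function('K')(j) = Add(-7, Pow(-2, 2)) = Add(-7, 4) = -3)
Mul(Add(Function('S')(R), 27433), Pow(Add(-370734, Function('K')(Function('Q')(-22))), -1)) = Mul(Add(Pow(Pow(482, Rational(1, 2)), 2), 27433), Pow(Add(-370734, -3), -1)) = Mul(Add(482, 27433), Pow(-370737, -1)) = Mul(27915, Rational(-1, 370737)) = Rational(-9305, 123579)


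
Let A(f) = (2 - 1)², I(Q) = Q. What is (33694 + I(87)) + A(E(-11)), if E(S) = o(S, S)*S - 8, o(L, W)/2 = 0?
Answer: 33782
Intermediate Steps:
o(L, W) = 0 (o(L, W) = 2*0 = 0)
E(S) = -8 (E(S) = 0*S - 8 = 0 - 8 = -8)
A(f) = 1 (A(f) = 1² = 1)
(33694 + I(87)) + A(E(-11)) = (33694 + 87) + 1 = 33781 + 1 = 33782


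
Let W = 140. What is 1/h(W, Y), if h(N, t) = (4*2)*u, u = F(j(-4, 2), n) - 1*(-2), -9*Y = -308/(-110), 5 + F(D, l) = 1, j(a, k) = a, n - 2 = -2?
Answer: -1/16 ≈ -0.062500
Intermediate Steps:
n = 0 (n = 2 - 2 = 0)
F(D, l) = -4 (F(D, l) = -5 + 1 = -4)
Y = -14/45 (Y = -(-308)/(9*(-110)) = -(-308)*(-1)/(9*110) = -⅑*14/5 = -14/45 ≈ -0.31111)
u = -2 (u = -4 - 1*(-2) = -4 + 2 = -2)
h(N, t) = -16 (h(N, t) = (4*2)*(-2) = 8*(-2) = -16)
1/h(W, Y) = 1/(-16) = -1/16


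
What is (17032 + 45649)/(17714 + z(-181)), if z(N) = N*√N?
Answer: 1110331234/319715537 + 11345261*I*√181/319715537 ≈ 3.4729 + 0.47741*I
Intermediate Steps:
z(N) = N^(3/2)
(17032 + 45649)/(17714 + z(-181)) = (17032 + 45649)/(17714 + (-181)^(3/2)) = 62681/(17714 - 181*I*√181)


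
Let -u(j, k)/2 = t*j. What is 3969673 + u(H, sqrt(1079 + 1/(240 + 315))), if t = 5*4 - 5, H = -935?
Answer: 3997723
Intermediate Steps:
t = 15 (t = 20 - 5 = 15)
u(j, k) = -30*j
3969673 + u(H, sqrt(1079 + 1/(240 + 315))) = 3969673 - 30*(-935) = 3969673 + 28050 = 3997723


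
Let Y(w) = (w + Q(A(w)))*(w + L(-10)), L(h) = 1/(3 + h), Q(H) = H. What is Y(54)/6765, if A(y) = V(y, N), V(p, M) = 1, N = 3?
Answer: 377/861 ≈ 0.43786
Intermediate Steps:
A(y) = 1
Y(w) = (1 + w)*(-⅐ + w) (Y(w) = (w + 1)*(w + 1/(3 - 10)) = (1 + w)*(w + 1/(-7)) = (1 + w)*(w - ⅐) = (1 + w)*(-⅐ + w))
Y(54)/6765 = (-⅐ + 54² + (6/7)*54)/6765 = (-⅐ + 2916 + 324/7)*(1/6765) = (20735/7)*(1/6765) = 377/861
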